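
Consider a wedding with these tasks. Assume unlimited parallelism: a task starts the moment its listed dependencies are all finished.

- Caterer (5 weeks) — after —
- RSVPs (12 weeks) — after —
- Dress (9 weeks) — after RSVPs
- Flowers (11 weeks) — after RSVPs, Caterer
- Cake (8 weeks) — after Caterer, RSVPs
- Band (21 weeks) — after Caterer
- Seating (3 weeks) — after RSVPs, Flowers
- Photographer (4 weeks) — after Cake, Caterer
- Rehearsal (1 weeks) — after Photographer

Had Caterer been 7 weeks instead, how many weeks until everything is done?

28

As given, the longest chain is Caterer→Band = 5+21 = 26, so the finish is 26 weeks.
Caterer lies on that path, so at 7 weeks the path becomes 28 weeks.
That remains the longest chain; total 28 weeks.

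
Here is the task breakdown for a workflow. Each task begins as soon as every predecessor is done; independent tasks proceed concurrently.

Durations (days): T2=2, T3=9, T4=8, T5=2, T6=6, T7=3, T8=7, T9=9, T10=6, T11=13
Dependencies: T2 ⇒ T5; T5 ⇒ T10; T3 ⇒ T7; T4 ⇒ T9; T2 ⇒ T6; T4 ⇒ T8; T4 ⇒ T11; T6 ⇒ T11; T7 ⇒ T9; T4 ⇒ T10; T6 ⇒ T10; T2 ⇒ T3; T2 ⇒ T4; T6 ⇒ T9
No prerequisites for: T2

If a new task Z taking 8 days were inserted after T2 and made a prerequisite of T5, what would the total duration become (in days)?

23

Originally the schedule takes 23 days.
With Z inserted, T5 now waits for max(T2, Z).
New critical path: T2→T3→T7→T9 = 2+9+3+9 = 23 ⇒ 23 days.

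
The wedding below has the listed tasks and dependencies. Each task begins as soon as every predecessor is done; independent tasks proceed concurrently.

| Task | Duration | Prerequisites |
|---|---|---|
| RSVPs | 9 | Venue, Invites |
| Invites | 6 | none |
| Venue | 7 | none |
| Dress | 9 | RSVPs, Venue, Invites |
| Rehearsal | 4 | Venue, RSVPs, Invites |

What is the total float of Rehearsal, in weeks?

The longest chain is Venue→RSVPs→Dress = 7+9+9 = 25; overall finish 25 weeks.
The longest chain containing Rehearsal totals 20 weeks.
Slack of Rehearsal = 21 − 16 = 5 weeks.

5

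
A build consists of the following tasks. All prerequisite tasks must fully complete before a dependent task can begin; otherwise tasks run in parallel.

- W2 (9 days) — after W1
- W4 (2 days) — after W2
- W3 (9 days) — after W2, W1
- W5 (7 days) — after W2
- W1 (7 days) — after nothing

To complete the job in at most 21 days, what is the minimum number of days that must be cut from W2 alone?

Current finish: 25 days; target: 21.
W2 is on every critical path, so each day cut from W2 cuts the finish by one (this holds down to a finish of 17).
Need 25 − 21 = 4 days off W2 → W2 becomes 5 days, finish becomes 21.

4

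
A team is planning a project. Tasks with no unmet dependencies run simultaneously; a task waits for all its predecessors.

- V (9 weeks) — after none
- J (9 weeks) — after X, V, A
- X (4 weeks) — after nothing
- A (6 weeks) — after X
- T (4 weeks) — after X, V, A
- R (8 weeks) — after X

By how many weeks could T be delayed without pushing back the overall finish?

5

Critical path: X→A→J = 4+6+9 = 19, so the finish is 19 weeks.
Longest path through T: 14 weeks (earliest finish 14, latest finish 19).
Float = 19 − 14 = 5.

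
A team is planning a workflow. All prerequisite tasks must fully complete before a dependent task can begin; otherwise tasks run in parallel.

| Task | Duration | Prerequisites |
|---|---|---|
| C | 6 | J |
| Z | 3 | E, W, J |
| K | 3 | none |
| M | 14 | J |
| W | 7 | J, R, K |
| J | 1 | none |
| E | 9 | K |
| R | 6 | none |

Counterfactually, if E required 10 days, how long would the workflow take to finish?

Critical path before the change: R→W→Z = 6+7+3 = 16 giving 16 days.
E has 1 day of float (longest path through it is 15).
No other chain overtakes it, so the finish is 16 days.

16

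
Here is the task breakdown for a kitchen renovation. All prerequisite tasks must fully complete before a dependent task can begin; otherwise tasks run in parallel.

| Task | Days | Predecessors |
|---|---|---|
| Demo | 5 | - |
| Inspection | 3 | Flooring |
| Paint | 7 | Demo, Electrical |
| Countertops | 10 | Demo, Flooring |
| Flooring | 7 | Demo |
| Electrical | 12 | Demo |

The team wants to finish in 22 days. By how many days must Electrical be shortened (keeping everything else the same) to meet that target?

Current finish: 24 days; target: 22.
Electrical is on every critical path, so each day cut from Electrical cuts the finish by one (this holds down to a finish of 22).
Need 24 − 22 = 2 days off Electrical → Electrical becomes 10 days, finish becomes 22.

2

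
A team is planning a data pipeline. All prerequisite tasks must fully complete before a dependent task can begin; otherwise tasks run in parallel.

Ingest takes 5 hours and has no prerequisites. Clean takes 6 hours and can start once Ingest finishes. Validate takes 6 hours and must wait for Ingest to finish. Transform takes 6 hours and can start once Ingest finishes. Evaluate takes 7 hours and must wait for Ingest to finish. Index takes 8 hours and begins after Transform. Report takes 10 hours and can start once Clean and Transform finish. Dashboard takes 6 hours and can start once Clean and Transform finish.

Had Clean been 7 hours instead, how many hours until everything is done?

22

As given, the longest chain is Ingest→Clean→Report = 5+6+10 = 21, so the finish is 21 hours.
Since Clean is critical, the +1 change carries straight to that chain (now 22 hours).
No other chain overtakes it, so the finish is 22 hours.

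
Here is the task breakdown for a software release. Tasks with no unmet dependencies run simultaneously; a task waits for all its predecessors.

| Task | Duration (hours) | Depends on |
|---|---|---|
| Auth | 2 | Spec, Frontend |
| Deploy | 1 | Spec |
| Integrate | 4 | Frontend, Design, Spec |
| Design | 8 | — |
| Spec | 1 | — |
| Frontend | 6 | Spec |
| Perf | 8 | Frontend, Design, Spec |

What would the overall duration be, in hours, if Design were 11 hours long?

Actual critical path: Design→Perf = 8+8 = 16 ⇒ 16 hours.
Design is on the critical path; changing it to 11 makes that path 19 hours.
That remains the longest chain; total 19 hours.

19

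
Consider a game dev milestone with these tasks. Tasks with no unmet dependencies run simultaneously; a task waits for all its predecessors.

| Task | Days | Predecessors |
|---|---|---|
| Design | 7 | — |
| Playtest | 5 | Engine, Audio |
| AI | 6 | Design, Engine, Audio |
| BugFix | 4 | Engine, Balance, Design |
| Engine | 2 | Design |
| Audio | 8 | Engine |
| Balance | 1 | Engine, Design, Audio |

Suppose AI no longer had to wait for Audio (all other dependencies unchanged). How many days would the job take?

Before: longest chain Design→Engine→Audio→AI = 7+2+8+6 = 23, finish 23.
Without Audio→AI, AI's earliest start moves from 17 to 9.
After: Design→Engine→Audio→Balance→BugFix = 7+2+8+1+4 = 22 → 22 days.

22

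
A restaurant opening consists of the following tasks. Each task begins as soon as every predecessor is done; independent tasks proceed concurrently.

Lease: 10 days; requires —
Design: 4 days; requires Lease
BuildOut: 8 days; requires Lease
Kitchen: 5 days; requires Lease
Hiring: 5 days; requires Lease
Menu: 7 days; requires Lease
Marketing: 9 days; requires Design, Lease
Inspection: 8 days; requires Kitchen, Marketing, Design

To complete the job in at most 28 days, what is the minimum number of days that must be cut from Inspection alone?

3

Current finish: 31 days; target: 28.
Inspection is on every critical path, so each day cut from Inspection cuts the finish by one (this holds down to a finish of 24).
Need 31 − 28 = 3 days off Inspection → Inspection becomes 5 days, finish becomes 28.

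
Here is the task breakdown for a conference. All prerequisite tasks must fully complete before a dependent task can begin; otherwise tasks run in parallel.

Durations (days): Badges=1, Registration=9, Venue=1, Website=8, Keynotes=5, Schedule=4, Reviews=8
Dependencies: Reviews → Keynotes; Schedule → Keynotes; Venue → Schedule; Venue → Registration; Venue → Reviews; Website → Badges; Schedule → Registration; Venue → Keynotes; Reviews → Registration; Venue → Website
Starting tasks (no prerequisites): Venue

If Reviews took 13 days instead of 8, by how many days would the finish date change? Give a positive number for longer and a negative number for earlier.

The binding path is Venue→Reviews→Registration = 1+8+9 = 18; finish at 18 days.
Reviews is on the critical path; changing it to 13 makes that path 23 days.
That remains the longest chain; total 23 days.
Change in finish: 23 − 18 = +5 days.

5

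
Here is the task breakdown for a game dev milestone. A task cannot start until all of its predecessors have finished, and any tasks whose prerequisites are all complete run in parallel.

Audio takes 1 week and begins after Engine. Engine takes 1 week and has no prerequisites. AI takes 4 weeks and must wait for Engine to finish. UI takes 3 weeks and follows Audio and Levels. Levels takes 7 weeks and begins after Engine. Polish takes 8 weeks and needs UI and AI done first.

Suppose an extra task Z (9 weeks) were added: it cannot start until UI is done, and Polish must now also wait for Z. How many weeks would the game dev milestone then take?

28

Originally the game dev milestone takes 19 weeks.
With Z inserted, Polish now waits for max(UI, AI, Z).
New critical path: Engine→Levels→UI→Z→Polish = 1+7+3+9+8 = 28 ⇒ 28 weeks.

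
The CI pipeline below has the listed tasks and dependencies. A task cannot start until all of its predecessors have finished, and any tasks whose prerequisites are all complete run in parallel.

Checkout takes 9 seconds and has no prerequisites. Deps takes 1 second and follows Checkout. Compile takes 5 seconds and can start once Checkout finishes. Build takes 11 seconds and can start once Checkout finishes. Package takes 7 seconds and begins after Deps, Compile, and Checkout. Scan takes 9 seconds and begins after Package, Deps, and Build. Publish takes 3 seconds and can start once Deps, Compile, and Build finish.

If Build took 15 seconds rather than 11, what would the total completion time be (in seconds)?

33

Baseline: Checkout→Compile→Package→Scan = 9+5+7+9 = 30 → 30 seconds.
Build is off the critical path — its longest chain is 29 seconds, giving 1 of slack.
Now Checkout→Build→Scan = 9+15+9 = 33 is longest, so the finish becomes 33 seconds.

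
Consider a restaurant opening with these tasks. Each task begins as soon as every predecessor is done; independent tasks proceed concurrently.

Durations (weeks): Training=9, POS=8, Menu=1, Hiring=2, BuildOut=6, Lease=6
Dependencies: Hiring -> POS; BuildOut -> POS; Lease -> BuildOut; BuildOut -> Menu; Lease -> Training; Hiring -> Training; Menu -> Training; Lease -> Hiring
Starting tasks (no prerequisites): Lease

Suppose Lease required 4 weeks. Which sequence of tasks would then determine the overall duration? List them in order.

The binding path is Lease→BuildOut→Menu→Training = 6+6+1+9 = 22; finish at 22 weeks.
Lease is on the critical path; changing it to 4 makes that path 20 weeks.
No other chain overtakes it, so the finish is 20 weeks.

Lease, BuildOut, Menu, Training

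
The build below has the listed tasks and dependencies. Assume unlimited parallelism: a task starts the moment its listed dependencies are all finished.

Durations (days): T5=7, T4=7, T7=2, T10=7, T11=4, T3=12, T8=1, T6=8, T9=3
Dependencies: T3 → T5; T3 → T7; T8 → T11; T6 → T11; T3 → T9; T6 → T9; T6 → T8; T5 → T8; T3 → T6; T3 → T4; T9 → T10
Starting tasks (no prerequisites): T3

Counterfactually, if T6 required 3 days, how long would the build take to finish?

Baseline: T3→T6→T9→T10 = 12+8+3+7 = 30 → 30 days.
Since T6 is critical, the -5 change carries straight to that chain (now 25 days).
That remains the longest chain; total 25 days.

25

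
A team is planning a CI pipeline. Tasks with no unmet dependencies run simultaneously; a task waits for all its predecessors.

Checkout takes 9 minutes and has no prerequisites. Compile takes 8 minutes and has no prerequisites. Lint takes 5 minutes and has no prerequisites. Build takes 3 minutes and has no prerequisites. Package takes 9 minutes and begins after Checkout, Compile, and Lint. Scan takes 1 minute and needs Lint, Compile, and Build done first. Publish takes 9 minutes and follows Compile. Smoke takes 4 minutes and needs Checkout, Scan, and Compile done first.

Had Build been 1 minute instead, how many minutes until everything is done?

Actual critical path: Checkout→Package = 9+9 = 18 ⇒ 18 minutes.
The longest path through Build is only 8 minutes, so Build has float 10.
No other chain overtakes it, so the finish is 18 minutes.

18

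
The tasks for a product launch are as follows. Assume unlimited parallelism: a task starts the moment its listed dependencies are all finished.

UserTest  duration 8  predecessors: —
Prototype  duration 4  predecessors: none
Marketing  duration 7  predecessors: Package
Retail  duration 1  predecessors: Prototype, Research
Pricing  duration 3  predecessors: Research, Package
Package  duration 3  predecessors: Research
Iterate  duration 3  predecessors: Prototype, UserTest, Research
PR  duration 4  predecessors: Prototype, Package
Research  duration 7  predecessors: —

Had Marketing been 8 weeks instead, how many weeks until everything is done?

18

Baseline: Research→Package→Marketing = 7+3+7 = 17 → 17 weeks.
Marketing lies on that path, so at 8 weeks the path becomes 18 weeks.
The critical path is still Research→Package→Marketing; finish is now 18 weeks.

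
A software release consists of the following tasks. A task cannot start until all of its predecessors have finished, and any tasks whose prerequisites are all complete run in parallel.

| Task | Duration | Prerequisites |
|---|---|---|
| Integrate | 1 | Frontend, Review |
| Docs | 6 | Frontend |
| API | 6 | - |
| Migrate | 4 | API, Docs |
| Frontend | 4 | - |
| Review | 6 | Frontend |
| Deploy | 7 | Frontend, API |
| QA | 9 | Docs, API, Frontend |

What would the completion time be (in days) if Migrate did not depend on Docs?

19

With the dependency in place, Frontend→Docs→QA = 4+6+9 = 19 sets the finish at 19 days.
Without Docs→Migrate, Migrate's earliest start moves from 10 to 6.
After: Frontend→Docs→QA = 4+6+9 = 19 → 19 days.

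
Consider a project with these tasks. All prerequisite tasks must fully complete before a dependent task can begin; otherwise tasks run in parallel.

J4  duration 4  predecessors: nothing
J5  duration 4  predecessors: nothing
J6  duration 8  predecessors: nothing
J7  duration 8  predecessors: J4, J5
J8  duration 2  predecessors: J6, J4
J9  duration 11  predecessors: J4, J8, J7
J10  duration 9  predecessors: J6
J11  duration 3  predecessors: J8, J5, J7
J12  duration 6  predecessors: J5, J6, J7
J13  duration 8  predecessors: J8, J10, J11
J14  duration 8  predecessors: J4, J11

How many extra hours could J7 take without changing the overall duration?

Critical path: J6→J10→J13 = 8+9+8 = 25, so the finish is 25 hours.
J7 finishes as early as 12 and must finish by 14.
Slack of J7 = 6 − 4 = 2 hours.

2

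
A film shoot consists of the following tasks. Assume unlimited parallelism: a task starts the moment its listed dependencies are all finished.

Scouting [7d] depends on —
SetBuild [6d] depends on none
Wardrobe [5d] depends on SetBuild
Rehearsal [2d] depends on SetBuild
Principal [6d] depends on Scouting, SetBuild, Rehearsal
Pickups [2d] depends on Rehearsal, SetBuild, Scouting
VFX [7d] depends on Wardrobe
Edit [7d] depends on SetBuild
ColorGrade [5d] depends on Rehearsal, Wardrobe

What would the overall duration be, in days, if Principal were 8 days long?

The binding path is SetBuild→Wardrobe→VFX = 6+5+7 = 18; finish at 18 days.
The longest path through Principal is only 14 days, so Principal has float 4.
That remains the longest chain; total 18 days.

18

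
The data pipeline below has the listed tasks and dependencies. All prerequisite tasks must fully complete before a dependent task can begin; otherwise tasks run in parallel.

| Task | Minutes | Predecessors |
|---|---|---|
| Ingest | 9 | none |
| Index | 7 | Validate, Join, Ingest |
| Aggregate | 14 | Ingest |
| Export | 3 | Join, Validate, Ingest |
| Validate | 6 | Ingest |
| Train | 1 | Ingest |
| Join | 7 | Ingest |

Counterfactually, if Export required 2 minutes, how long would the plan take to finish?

23

As given, the longest chain is Ingest→Join→Index = 9+7+7 = 23, so the finish is 23 minutes.
The longest path through Export is only 19 minutes, so Export has float 4.
The critical path is still Ingest→Join→Index; finish is now 23 minutes.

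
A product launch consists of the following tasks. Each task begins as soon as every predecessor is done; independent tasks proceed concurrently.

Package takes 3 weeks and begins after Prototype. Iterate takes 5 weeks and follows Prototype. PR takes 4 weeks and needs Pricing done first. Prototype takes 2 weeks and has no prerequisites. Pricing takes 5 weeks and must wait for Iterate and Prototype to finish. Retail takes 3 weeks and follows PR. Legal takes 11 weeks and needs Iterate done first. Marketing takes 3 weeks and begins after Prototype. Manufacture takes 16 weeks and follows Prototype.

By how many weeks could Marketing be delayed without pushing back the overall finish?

14

The longest chain is Prototype→Iterate→Pricing→PR→Retail = 2+5+5+4+3 = 19; overall finish 19 weeks.
Marketing finishes as early as 5 and must finish by 19.
So Marketing can slip 19 − 5 = 14 weeks.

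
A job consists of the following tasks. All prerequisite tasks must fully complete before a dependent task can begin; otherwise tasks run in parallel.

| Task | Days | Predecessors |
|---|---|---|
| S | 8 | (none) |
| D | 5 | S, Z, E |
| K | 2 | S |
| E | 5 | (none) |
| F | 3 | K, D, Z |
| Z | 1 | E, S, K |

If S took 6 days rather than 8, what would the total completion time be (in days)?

Critical path before the change: S→K→Z→D→F = 8+2+1+5+3 = 19 giving 19 days.
S lies on that path, so at 6 days the path becomes 17 days.
The critical path is still S→K→Z→D→F; finish is now 17 days.

17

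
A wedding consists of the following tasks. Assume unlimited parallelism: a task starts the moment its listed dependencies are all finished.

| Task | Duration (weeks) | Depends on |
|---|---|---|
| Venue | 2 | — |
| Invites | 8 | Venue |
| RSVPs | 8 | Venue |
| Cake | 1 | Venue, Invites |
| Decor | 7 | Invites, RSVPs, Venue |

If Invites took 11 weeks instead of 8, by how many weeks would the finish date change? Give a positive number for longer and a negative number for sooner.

The binding path is Venue→Invites→Decor = 2+8+7 = 17; finish at 17 weeks.
Since Invites is critical, the +3 change carries straight to that chain (now 20 weeks).
That remains the longest chain; total 20 weeks.
Change in finish: 20 − 17 = +3 weeks.

3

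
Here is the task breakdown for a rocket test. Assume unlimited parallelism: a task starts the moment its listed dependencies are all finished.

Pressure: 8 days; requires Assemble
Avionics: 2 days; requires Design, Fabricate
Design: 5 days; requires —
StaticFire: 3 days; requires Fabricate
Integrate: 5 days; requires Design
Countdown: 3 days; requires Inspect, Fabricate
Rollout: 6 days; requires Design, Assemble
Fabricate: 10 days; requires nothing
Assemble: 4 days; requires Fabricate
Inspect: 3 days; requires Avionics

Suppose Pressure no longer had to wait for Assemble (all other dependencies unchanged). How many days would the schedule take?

20

Original critical path: Fabricate→Assemble→Pressure = 10+4+8 = 22 ⇒ 22 days.
Without Assemble→Pressure, Pressure's earliest start moves from 14 to 0.
The longest chain is now Fabricate→Assemble→Rollout = 10+4+6 = 20, so the schedule takes 20 days.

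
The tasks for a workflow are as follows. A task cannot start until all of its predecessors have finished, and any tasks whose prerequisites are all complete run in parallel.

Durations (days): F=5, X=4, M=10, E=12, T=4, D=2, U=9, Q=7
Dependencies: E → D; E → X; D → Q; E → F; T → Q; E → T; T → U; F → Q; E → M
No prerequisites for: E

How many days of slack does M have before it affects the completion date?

Critical path: E→T→U = 12+4+9 = 25, so the finish is 25 days.
The longest chain containing M totals 22 days.
So M can slip 25 − 22 = 3 days.

3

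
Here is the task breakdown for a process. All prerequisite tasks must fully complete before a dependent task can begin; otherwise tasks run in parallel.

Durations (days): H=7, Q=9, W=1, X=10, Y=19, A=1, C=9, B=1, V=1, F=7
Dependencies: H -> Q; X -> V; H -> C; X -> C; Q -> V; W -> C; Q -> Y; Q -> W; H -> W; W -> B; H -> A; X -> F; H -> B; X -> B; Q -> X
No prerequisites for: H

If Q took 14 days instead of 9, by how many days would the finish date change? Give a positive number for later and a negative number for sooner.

5

The binding path is H→Q→X→C = 7+9+10+9 = 35; finish at 35 days.
Q lies on that path, so at 14 days the path becomes 40 days.
The critical path is still H→Q→X→C; finish is now 40 days.
Change in finish: 40 − 35 = +5 days.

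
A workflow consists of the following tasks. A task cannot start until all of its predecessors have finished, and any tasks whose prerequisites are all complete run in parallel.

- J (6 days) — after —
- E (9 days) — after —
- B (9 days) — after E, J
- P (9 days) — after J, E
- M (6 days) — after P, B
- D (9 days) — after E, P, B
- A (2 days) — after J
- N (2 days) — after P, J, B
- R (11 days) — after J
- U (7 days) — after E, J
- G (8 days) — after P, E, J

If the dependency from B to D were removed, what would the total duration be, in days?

27

Before: longest chain E→B→D = 9+9+9 = 27, finish 27.
Dropping B→D doesn't change D's earliest start (18); another predecessor still binds.
After: E→P→D = 9+9+9 = 27 → 27 days.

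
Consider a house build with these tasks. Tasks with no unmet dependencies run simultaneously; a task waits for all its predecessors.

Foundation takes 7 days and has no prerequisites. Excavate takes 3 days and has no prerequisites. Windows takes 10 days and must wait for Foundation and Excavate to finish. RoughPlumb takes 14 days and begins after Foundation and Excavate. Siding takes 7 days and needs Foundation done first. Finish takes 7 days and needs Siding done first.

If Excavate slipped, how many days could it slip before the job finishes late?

4

Foundation→RoughPlumb = 7+14 = 21 sets the makespan at 21 days.
The longest chain containing Excavate totals 17 days.
Slack of Excavate = 4 − 0 = 4 days.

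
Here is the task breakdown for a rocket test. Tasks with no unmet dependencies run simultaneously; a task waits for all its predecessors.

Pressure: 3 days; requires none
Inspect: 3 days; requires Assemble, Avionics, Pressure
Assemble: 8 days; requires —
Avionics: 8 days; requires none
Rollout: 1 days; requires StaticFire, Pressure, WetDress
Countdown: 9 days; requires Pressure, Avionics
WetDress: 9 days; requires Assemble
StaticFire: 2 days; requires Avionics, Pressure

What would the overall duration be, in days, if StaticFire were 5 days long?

18

The binding path is Assemble→WetDress→Rollout = 8+9+1 = 18; finish at 18 days.
StaticFire is off the critical path — its longest chain is 11 days, giving 7 of slack.
No other chain overtakes it, so the finish is 18 days.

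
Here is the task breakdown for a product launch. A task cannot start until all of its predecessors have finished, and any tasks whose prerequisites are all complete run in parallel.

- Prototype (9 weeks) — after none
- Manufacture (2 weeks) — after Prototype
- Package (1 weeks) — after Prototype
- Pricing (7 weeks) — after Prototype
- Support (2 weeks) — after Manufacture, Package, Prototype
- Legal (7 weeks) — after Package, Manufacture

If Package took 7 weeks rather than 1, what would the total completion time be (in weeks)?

23

Baseline: Prototype→Manufacture→Legal = 9+2+7 = 18 → 18 weeks.
Package is off the critical path — its longest chain is 17 weeks, giving 1 of slack.
New critical path: Prototype→Package→Legal = 9+7+7 = 23 ⇒ 23 weeks.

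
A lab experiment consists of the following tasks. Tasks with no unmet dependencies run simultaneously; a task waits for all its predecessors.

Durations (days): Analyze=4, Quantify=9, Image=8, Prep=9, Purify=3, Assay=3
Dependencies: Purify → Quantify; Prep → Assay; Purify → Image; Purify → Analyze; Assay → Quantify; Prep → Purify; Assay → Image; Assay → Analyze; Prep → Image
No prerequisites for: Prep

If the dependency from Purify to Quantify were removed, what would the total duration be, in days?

With the dependency in place, Prep→Purify→Quantify = 9+3+9 = 21 sets the finish at 21 days.
Dropping Purify→Quantify doesn't change Quantify's earliest start (12); another predecessor still binds.
The longest chain is now Prep→Assay→Quantify = 9+3+9 = 21, so the plan takes 21 days.

21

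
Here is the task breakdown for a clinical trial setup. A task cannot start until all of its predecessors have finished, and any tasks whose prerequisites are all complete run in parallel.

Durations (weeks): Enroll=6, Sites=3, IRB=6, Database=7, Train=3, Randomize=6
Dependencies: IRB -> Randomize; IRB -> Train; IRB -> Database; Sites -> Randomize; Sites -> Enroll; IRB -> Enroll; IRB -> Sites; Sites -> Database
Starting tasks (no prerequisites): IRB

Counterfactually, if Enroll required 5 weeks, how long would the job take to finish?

16

Baseline: IRB→Sites→Database = 6+3+7 = 16 → 16 weeks.
The longest path through Enroll is only 15 weeks, so Enroll has float 1.
No other chain overtakes it, so the finish is 16 weeks.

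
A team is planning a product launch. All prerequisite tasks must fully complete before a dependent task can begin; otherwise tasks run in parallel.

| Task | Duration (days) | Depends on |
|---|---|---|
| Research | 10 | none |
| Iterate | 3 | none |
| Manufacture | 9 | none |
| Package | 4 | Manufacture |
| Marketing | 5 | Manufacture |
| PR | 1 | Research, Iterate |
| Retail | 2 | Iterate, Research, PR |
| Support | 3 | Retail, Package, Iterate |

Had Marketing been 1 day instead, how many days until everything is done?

16

Baseline: Research→PR→Retail→Support = 10+1+2+3 = 16 → 16 days.
The longest path through Marketing is only 14 days, so Marketing has float 2.
The critical path is still Research→PR→Retail→Support; finish is now 16 days.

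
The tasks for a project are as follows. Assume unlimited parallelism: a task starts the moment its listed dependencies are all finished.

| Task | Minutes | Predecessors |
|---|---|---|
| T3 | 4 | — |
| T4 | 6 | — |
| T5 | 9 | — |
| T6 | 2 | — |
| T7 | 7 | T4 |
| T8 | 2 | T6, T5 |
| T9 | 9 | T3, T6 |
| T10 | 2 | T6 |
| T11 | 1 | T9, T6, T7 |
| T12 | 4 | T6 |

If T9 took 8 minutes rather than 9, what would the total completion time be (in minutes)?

Baseline: T3→T9→T11 = 4+9+1 = 14 → 14 minutes.
T9 is on the critical path; changing it to 8 makes that path 13 minutes.
New critical path: T4→T7→T11 = 6+7+1 = 14 ⇒ 14 minutes.

14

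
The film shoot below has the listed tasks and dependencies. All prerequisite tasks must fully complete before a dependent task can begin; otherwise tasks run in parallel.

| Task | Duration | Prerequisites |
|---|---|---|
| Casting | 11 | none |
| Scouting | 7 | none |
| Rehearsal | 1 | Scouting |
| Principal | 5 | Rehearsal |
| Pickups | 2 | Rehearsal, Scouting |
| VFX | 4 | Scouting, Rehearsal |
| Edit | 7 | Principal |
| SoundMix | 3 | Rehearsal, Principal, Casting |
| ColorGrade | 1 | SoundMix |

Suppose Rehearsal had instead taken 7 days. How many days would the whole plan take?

26

Critical path before the change: Scouting→Rehearsal→Principal→Edit = 7+1+5+7 = 20 giving 20 days.
Rehearsal is on the critical path; changing it to 7 makes that path 26 days.
That remains the longest chain; total 26 days.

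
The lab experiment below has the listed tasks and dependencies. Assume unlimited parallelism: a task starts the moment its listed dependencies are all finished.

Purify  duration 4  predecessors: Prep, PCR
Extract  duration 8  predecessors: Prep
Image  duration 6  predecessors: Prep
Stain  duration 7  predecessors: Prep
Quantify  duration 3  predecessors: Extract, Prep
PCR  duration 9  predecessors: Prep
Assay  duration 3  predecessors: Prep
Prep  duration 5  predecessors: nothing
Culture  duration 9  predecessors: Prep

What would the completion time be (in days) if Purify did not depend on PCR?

Before: longest chain Prep→PCR→Purify = 5+9+4 = 18, finish 18.
Without PCR→Purify, Purify's earliest start moves from 14 to 5.
The longest chain is now Prep→Extract→Quantify = 5+8+3 = 16, so the plan takes 16 days.

16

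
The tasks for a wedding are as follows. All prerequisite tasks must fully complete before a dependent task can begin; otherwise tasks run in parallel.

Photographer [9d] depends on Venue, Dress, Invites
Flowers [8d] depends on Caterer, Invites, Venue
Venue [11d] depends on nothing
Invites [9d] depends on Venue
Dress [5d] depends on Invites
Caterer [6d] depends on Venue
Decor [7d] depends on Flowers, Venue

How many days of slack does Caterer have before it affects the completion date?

Critical path: Venue→Invites→Flowers→Decor = 11+9+8+7 = 35, so the finish is 35 days.
Caterer finishes as early as 17 and must finish by 20.
Float = 35 − 32 = 3.

3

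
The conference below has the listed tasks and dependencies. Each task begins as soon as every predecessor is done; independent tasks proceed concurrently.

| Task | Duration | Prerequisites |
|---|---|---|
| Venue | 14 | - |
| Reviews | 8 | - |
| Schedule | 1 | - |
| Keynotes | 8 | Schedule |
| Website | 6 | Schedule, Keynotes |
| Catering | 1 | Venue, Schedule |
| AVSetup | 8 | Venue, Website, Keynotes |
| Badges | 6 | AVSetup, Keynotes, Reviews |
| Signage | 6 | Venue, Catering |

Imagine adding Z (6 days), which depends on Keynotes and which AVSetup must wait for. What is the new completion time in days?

Originally the conference takes 29 days.
With Z inserted, AVSetup now waits for max(Venue, Website, Keynotes, Z).
New critical path: Schedule→Keynotes→Z→AVSetup→Badges = 1+8+6+8+6 = 29 ⇒ 29 days.

29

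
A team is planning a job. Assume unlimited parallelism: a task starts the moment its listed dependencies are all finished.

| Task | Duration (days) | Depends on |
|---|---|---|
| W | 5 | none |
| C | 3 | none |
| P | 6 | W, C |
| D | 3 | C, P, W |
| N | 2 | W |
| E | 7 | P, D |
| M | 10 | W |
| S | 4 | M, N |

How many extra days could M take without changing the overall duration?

The longest chain is W→P→D→E = 5+6+3+7 = 21; overall finish 21 days.
M finishes as early as 15 and must finish by 17.
Float = 21 − 19 = 2.

2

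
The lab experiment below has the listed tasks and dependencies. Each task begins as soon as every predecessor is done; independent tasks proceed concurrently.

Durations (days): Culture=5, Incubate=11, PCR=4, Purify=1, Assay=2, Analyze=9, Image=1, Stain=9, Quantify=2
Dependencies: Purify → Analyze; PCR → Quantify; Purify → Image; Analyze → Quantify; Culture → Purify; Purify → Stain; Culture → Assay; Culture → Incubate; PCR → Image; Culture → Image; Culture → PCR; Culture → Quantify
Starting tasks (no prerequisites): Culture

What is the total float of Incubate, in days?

1

The longest chain is Culture→Purify→Analyze→Quantify = 5+1+9+2 = 17; overall finish 17 days.
Longest path through Incubate: 16 days (earliest finish 16, latest finish 17).
Float = 17 − 16 = 1.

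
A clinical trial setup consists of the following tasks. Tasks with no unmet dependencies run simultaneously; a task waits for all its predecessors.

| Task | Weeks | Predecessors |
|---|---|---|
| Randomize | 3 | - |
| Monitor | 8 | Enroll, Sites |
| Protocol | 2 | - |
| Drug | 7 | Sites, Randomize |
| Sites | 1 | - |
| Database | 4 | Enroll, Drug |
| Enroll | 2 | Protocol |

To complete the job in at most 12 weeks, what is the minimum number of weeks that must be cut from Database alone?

2

Current finish: 14 weeks; target: 12.
Database is on every critical path, so each week cut from Database cuts the finish by one (this holds down to a finish of 12).
Need 14 − 12 = 2 weeks off Database → Database becomes 2 weeks, finish becomes 12.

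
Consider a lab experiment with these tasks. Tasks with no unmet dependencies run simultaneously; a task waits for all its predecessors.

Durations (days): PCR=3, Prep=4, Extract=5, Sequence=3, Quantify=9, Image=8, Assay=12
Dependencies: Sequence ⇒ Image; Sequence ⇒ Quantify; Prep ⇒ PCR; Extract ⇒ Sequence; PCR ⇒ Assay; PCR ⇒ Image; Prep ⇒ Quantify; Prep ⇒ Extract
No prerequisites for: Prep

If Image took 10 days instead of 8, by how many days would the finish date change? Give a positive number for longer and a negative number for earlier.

1

The binding path is Prep→Extract→Sequence→Quantify = 4+5+3+9 = 21; finish at 21 days.
Image has 1 day of float (longest path through it is 20).
Now Prep→Extract→Sequence→Image = 4+5+3+10 = 22 is longest, so the finish becomes 22 days.
Change in finish: 22 − 21 = +1 days.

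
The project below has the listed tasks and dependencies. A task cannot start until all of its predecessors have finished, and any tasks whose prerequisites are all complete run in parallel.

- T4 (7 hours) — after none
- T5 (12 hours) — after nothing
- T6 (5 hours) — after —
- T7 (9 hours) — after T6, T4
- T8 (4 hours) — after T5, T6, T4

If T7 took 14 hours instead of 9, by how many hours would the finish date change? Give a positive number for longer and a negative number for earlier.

5

Critical path before the change: T4→T7 = 7+9 = 16 giving 16 hours.
Since T7 is critical, the +5 change carries straight to that chain (now 21 hours).
That remains the longest chain; total 21 hours.
Change in finish: 21 − 16 = +5 hours.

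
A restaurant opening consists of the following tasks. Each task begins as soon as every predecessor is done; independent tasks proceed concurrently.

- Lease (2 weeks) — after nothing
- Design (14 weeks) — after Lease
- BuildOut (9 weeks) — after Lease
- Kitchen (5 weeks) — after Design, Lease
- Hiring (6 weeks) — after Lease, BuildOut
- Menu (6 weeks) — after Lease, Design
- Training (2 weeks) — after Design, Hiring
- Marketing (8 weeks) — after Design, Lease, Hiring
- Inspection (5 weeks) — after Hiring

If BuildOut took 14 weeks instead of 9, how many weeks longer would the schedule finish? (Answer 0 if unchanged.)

5

Baseline: Lease→BuildOut→Hiring→Marketing = 2+9+6+8 = 25 → 25 weeks.
BuildOut is on the critical path; changing it to 14 makes that path 30 weeks.
No other chain overtakes it, so the finish is 30 weeks.
Change in finish: 30 − 25 = +5 weeks.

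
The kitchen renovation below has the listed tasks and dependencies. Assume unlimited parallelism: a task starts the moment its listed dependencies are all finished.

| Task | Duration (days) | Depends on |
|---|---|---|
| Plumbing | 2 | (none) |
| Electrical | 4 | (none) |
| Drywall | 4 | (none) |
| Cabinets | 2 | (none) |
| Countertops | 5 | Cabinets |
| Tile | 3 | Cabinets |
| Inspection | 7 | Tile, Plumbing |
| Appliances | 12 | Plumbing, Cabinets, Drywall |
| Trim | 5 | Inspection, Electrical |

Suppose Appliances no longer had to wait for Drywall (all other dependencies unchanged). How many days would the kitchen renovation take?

Original critical path: Cabinets→Tile→Inspection→Trim = 2+3+7+5 = 17 ⇒ 17 days.
Without Drywall→Appliances, Appliances's earliest start moves from 4 to 2.
After: Cabinets→Tile→Inspection→Trim = 2+3+7+5 = 17 → 17 days.

17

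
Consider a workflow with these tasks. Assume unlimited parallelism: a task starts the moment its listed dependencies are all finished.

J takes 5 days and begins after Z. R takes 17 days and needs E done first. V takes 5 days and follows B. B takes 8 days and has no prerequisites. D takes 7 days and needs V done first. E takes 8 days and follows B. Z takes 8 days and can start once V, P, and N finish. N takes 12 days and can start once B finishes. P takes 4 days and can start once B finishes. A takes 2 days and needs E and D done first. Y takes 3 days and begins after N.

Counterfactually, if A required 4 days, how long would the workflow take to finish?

Critical path before the change: B→N→Z→J = 8+12+8+5 = 33 giving 33 days.
A is off the critical path — its longest chain is 22 days, giving 11 of slack.
The critical path is still B→N→Z→J; finish is now 33 days.

33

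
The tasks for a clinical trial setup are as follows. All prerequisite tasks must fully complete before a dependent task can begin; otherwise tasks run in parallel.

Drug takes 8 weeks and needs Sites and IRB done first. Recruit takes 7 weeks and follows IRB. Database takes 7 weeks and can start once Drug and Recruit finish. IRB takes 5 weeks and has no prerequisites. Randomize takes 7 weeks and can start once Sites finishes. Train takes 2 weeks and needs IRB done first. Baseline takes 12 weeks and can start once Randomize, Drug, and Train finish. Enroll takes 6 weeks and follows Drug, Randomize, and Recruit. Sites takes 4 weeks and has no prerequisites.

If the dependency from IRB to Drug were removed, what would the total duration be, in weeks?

24

Before: longest chain IRB→Drug→Baseline = 5+8+12 = 25, finish 25.
Without IRB→Drug, Drug's earliest start moves from 5 to 4.
After: Sites→Drug→Baseline = 4+8+12 = 24 → 24 weeks.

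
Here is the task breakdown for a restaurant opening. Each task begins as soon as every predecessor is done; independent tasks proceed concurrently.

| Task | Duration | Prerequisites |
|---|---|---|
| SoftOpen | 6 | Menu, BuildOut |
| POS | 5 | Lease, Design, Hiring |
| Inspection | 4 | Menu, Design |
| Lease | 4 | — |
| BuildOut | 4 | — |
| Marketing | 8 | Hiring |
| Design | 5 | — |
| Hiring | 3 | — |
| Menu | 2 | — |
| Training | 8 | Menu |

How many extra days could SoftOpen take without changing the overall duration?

The longest chain is Hiring→Marketing = 3+8 = 11; overall finish 11 days.
The longest chain containing SoftOpen totals 10 days.
Slack of SoftOpen = 5 − 4 = 1 day.

1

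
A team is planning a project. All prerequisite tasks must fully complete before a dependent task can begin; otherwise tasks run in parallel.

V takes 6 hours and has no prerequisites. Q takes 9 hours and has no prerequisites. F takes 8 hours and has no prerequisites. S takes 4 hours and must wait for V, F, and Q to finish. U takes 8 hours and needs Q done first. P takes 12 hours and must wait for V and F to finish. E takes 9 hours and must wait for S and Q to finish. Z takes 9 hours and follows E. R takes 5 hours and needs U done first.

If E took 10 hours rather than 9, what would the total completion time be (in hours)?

As given, the longest chain is Q→S→E→Z = 9+4+9+9 = 31, so the finish is 31 hours.
Since E is critical, the +1 change carries straight to that chain (now 32 hours).
No other chain overtakes it, so the finish is 32 hours.

32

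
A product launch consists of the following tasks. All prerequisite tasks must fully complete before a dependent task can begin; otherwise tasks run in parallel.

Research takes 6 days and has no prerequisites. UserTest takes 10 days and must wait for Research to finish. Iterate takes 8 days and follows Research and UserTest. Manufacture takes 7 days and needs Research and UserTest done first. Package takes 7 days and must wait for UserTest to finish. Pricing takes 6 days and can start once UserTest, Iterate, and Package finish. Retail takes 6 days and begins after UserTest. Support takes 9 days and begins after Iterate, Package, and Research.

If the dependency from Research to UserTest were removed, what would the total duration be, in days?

27

With the dependency in place, Research→UserTest→Iterate→Support = 6+10+8+9 = 33 sets the finish at 33 days.
Without Research→UserTest, UserTest's earliest start moves from 6 to 0.
New critical path: UserTest→Iterate→Support = 10+8+9 = 27 ⇒ 27 days.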